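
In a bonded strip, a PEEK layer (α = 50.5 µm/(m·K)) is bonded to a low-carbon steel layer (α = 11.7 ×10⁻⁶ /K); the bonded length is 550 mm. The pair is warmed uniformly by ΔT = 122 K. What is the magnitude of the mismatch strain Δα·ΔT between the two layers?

4.73×10⁻³

Δα = |50.5 − 11.7|×10⁻⁶/K = 38.8×10⁻⁶/K.
Mismatch strain = Δα·ΔT = 38.8×10⁻⁶ × 122.0 = 4.73×10⁻³.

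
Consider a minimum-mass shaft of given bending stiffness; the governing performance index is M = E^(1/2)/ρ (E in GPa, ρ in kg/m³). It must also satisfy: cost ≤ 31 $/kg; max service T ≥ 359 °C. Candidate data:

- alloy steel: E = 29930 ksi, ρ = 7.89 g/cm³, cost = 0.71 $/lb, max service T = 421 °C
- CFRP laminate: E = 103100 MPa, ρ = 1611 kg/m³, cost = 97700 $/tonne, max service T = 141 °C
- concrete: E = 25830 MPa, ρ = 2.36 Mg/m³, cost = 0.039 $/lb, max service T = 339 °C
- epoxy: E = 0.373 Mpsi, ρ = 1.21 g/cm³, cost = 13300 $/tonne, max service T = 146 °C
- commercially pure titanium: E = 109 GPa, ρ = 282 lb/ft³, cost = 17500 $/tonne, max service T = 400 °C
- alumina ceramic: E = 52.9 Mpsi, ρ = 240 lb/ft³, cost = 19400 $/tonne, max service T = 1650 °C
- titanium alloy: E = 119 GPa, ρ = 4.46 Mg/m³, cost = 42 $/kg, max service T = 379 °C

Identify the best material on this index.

alumina ceramic

Screen on constraints: cost ≤ 31 $/kg; max service T ≥ 359 °C. Survivors: alloy steel, commercially pure titanium, alumina ceramic.
In SI units:
  alloy steel: E = 206.4 GPa, ρ = 7890 kg/m³
  commercially pure titanium: E = 109.0 GPa, ρ = 4517 kg/m³
  alumina ceramic: E = 364.7 GPa, ρ = 3844 kg/m³
  alumina ceramic: M = 4.97×10⁻³
  commercially pure titanium: M = 2.31×10⁻³
  alloy steel: M = 1.82×10⁻³
Alumina ceramic ranks first.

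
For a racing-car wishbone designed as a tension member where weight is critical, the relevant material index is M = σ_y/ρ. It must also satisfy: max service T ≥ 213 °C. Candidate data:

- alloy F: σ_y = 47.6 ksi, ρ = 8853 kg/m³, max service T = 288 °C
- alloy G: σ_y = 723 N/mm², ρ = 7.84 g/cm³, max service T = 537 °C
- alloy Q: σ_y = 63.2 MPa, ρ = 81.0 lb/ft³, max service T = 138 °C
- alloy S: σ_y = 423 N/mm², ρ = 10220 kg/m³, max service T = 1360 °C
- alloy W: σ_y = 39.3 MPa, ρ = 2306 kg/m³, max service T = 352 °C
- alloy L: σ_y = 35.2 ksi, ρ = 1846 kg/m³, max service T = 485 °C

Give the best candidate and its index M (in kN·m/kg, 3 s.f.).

Screen on constraints: max service T ≥ 213 °C. Survivors: alloy F, alloy G, alloy S, alloy W, alloy L.
Putting every candidate on a common basis:
  alloy F: σ_y = 328.2 MPa, ρ = 8853 kg/m³
  alloy G: σ_y = 723.0 MPa, ρ = 7840 kg/m³
  alloy S: σ_y = 423.0 MPa, ρ = 10220 kg/m³
  alloy W: σ_y = 39.30 MPa, ρ = 2306 kg/m³
  alloy L: σ_y = 242.7 MPa, ρ = 1846 kg/m³
  alloy L: M = 131 kN·m/kg
  alloy G: M = 92.2 kN·m/kg
  alloy S: M = 41.4 kN·m/kg
  alloy F: M = 37.1 kN·m/kg
  alloy W: M = 17.0 kN·m/kg
The maximum is for alloy L.

alloy L, M = 131 kN·m/kg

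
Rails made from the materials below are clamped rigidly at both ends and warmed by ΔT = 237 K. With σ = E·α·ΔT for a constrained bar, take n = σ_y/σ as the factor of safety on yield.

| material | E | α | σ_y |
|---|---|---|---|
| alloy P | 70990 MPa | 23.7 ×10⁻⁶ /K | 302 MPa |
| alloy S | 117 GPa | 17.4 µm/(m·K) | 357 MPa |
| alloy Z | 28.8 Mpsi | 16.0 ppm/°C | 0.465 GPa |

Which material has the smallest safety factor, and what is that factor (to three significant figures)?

In consistent units (E in GPa, α in ×10⁻⁶/K, σ_y in MPa):
  alloy P: E = 70.99, α = 23.7, σ_y = 302.0 → σ = 399 MPa, n = 0.757
  alloy S: E = 117.0, α = 17.4, σ_y = 357.0 → σ = 482 MPa, n = 0.740
  alloy Z: E = 198.6, α = 16.0, σ_y = 465.0 → σ = 753 MPa, n = 0.618
Smallest n: alloy Z with n = 0.618.

alloy Z, n = 0.618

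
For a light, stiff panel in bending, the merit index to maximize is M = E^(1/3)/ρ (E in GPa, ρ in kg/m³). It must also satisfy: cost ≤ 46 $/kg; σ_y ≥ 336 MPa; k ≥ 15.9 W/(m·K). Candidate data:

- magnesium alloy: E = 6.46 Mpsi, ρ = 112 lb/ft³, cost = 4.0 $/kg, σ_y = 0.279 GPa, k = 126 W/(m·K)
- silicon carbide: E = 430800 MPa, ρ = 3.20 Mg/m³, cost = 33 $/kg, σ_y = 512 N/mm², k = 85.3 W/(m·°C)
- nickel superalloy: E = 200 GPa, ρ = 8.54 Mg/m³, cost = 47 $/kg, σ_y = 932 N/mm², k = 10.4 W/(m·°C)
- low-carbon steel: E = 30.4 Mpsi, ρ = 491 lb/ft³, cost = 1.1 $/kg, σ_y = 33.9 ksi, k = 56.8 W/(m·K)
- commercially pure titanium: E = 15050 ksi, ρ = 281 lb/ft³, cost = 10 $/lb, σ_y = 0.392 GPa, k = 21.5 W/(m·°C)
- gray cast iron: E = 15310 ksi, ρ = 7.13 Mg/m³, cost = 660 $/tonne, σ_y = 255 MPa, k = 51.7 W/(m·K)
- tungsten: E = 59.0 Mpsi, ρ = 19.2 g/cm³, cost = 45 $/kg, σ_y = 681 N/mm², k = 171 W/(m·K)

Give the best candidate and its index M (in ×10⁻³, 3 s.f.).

silicon carbide, M = 2.36×10⁻³

Screen on constraints: cost ≤ 46 $/kg; σ_y ≥ 336 MPa; k ≥ 15.9 W/(m·K). Survivors: silicon carbide, commercially pure titanium, tungsten.
In SI units:
  silicon carbide: E = 430.8 GPa, ρ = 3200 kg/m³
  commercially pure titanium: E = 103.8 GPa, ρ = 4501 kg/m³
  tungsten: E = 406.8 GPa, ρ = 19200 kg/m³
  silicon carbide: M = 2.36×10⁻³
  commercially pure titanium: M = 1.04×10⁻³
  tungsten: M = 0.386×10⁻³
Silicon carbide ranks first.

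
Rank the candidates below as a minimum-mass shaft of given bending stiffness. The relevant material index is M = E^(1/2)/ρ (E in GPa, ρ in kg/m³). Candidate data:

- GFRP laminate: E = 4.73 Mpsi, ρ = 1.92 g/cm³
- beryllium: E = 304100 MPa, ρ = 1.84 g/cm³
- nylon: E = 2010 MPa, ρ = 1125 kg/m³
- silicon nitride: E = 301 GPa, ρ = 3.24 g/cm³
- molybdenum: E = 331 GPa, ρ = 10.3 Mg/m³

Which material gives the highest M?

beryllium

After converting to SI:
  GFRP laminate: E = 32.61 GPa, ρ = 1920 kg/m³
  beryllium: E = 304.1 GPa, ρ = 1840 kg/m³
  nylon: E = 2.010 GPa, ρ = 1125 kg/m³
  silicon nitride: E = 301.0 GPa, ρ = 3240 kg/m³
  molybdenum: E = 331.0 GPa, ρ = 10300 kg/m³
  beryllium: M = 9.48×10⁻³
  silicon nitride: M = 5.35×10⁻³
  GFRP laminate: M = 2.97×10⁻³
  molybdenum: M = 1.77×10⁻³
  nylon: M = 1.26×10⁻³
Highest index: beryllium.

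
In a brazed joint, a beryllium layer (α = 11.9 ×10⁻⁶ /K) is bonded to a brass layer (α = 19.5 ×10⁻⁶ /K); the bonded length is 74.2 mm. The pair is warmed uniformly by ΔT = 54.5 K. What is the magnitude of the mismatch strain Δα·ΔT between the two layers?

4.14×10⁻⁴

Δα = |11.9 − 19.5|×10⁻⁶/K = 7.60×10⁻⁶/K.
Mismatch strain = Δα·ΔT = 7.60×10⁻⁶ × 54.5 = 4.14×10⁻⁴.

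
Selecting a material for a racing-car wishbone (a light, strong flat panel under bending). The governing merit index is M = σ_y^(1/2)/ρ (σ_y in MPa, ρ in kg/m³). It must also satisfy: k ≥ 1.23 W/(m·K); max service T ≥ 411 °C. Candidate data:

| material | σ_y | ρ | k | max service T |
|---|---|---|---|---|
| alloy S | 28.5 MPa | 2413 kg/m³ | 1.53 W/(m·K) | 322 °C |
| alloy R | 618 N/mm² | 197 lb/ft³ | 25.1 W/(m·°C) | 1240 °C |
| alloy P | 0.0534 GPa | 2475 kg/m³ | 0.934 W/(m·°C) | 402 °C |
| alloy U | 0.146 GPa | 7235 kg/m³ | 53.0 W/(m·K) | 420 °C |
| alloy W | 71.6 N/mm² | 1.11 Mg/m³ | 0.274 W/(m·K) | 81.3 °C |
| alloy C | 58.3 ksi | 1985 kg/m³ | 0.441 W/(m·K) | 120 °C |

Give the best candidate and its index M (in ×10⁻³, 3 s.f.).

Screen on constraints: k ≥ 1.23 W/(m·K); max service T ≥ 411 °C. Survivors: alloy R, alloy U.
Putting every candidate on a common basis:
  alloy R: σ_y = 618.0 MPa, ρ = 3156 kg/m³
  alloy U: σ_y = 146.0 MPa, ρ = 7235 kg/m³
  alloy R: M = 7.88×10⁻³
  alloy U: M = 1.67×10⁻³
The maximum is for alloy R.

alloy R, M = 7.88×10⁻³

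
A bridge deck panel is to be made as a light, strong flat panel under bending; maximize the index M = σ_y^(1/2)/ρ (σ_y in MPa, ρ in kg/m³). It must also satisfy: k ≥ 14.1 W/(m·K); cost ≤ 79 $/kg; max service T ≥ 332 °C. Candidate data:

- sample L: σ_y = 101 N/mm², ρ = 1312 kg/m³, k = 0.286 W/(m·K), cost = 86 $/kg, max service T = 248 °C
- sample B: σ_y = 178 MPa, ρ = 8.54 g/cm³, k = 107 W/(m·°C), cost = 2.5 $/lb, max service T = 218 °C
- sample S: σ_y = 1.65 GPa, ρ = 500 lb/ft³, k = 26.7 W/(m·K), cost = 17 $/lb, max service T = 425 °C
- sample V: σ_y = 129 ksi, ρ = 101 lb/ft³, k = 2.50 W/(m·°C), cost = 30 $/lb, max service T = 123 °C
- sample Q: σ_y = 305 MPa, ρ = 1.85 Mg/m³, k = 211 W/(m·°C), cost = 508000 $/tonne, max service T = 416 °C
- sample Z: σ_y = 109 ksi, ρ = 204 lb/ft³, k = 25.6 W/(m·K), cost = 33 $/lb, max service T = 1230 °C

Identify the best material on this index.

sample Z

Screen on constraints: k ≥ 14.1 W/(m·K); cost ≤ 79 $/kg; max service T ≥ 332 °C. Survivors: sample S, sample Z.
Normalizing units and computing the index:
  sample S: σ_y = 1650 MPa, ρ = 8009 kg/m³
  sample Z: σ_y = 751.5 MPa, ρ = 3268 kg/m³
  sample Z: M = 8.39×10⁻³
  sample S: M = 5.07×10⁻³
Highest index: sample Z.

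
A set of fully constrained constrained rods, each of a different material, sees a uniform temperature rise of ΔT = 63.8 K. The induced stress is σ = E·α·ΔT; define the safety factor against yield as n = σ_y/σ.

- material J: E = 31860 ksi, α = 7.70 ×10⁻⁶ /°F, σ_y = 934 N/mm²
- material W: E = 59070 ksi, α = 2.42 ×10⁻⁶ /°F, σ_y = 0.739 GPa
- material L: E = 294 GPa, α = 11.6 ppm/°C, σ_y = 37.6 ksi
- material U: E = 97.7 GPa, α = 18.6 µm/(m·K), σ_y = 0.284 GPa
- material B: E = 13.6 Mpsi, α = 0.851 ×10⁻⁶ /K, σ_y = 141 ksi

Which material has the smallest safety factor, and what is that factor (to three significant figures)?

Converting E to GPa, α to ×10⁻⁶/K, σ_y to MPa, then σ and n for each:
  material J: E = 219.7, α = 13.9, σ_y = 934.0 → σ = 194 MPa, n = 4.81
  material W: E = 407.3, α = 4.36, σ_y = 739.0 → σ = 113 MPa, n = 6.53
  material L: E = 294.0, α = 11.6, σ_y = 259.2 → σ = 218 MPa, n = 1.19
  material U: E = 97.70, α = 18.6, σ_y = 284.0 → σ = 116 MPa, n = 2.45
  material B: E = 93.77, α = 0.851, σ_y = 972.2 → σ = 5.09 MPa, n = 191
The minimum is material L at n = 1.19.

material L, n = 1.19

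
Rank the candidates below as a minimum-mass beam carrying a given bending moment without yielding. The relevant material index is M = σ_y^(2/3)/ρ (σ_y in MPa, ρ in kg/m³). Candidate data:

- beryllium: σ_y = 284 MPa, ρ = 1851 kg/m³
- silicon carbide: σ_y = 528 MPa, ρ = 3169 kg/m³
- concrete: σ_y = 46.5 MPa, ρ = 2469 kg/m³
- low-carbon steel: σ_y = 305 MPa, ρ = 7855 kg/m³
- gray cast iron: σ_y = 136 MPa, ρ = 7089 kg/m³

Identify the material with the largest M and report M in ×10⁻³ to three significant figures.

beryllium, M = 23.3×10⁻³

Per-candidate index values:
  beryllium: M = 23.3×10⁻³
  silicon carbide: M = 20.6×10⁻³
  low-carbon steel: M = 5.77×10⁻³
  concrete: M = 5.24×10⁻³
  gray cast iron: M = 3.73×10⁻³
Highest index: beryllium.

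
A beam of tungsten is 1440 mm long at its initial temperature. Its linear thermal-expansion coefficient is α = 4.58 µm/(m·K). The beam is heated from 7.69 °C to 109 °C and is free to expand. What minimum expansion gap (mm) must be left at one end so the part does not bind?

ΔT = 109 − 7.69 = 101.3 K.
ΔL = α·L₀·ΔT = 4.58×10⁻⁶ × 1440 mm × 101.3 K = 0.668 mm.

0.668 mm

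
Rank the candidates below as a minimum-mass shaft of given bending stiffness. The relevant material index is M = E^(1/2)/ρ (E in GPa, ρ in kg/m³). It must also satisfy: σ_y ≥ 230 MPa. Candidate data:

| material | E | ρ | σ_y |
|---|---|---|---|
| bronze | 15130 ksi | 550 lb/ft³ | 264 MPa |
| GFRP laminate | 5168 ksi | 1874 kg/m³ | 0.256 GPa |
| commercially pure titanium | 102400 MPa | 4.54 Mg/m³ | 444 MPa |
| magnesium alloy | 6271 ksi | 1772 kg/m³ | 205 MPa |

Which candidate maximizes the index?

GFRP laminate

Screen on constraints: σ_y ≥ 230 MPa. Survivors: bronze, GFRP laminate, commercially pure titanium.
After converting to SI:
  bronze: E = 104.3 GPa, ρ = 8810 kg/m³
  GFRP laminate: E = 35.63 GPa, ρ = 1874 kg/m³
  commercially pure titanium: E = 102.4 GPa, ρ = 4540 kg/m³
  GFRP laminate: M = 3.19×10⁻³
  commercially pure titanium: M = 2.23×10⁻³
  bronze: M = 1.16×10⁻³
GFRP laminate ranks first.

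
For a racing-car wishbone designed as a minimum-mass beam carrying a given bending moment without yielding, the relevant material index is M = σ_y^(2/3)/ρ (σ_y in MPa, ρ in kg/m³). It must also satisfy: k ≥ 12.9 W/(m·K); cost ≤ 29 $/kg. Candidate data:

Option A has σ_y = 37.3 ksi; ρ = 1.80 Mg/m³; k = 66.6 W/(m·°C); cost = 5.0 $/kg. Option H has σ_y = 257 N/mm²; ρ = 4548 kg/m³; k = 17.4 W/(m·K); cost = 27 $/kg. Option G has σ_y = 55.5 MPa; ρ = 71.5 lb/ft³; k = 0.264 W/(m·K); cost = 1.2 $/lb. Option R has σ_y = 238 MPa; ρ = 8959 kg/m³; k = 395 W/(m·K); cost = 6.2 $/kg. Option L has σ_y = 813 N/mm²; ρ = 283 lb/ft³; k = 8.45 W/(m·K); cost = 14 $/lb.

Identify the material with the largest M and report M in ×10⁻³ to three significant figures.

Screen on constraints: k ≥ 12.9 W/(m·K); cost ≤ 29 $/kg. Survivors: option A, option H, option R.
Normalizing units and computing the index:
  option A: σ_y = 257.2 MPa, ρ = 1800 kg/m³
  option H: σ_y = 257.0 MPa, ρ = 4548 kg/m³
  option R: σ_y = 238.0 MPa, ρ = 8959 kg/m³
  option A: M = 22.5×10⁻³
  option H: M = 8.89×10⁻³
  option R: M = 4.29×10⁻³
Highest index: option A.

option A, M = 22.5×10⁻³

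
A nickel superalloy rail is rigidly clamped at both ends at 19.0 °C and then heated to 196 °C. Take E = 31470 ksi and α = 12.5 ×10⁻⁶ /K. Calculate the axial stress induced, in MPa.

E = 31470 ksi = 217.0 GPa.
ΔT = 177.0 K. Constrained thermal stress σ = E·α·ΔT = 217.0×10³ MPa × 12.5×10⁻⁶ × 177.0 = 480 MPa (compressive).

480 MPa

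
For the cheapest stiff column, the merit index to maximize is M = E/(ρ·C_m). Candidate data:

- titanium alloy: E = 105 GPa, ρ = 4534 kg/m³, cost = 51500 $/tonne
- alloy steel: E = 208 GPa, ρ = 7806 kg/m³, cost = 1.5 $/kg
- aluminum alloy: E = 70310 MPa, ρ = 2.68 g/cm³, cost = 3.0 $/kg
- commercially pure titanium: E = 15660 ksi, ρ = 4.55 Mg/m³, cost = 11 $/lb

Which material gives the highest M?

alloy steel

In SI units:
  titanium alloy: E = 105.0 GPa, ρ = 4534 kg/m³, cost = 51.50 $/kg
  alloy steel: E = 208.0 GPa, ρ = 7806 kg/m³, cost = 1.500 $/kg
  aluminum alloy: E = 70.31 GPa, ρ = 2680 kg/m³, cost = 3.000 $/kg
  commercially pure titanium: E = 108.0 GPa, ρ = 4550 kg/m³, cost = 24.25 $/kg
  alloy steel: M = 17.8 MN·m per $
  aluminum alloy: M = 8.75 MN·m per $
  commercially pure titanium: M = 0.979 MN·m per $
  titanium alloy: M = 0.450 MN·m per $
Alloy steel ranks first.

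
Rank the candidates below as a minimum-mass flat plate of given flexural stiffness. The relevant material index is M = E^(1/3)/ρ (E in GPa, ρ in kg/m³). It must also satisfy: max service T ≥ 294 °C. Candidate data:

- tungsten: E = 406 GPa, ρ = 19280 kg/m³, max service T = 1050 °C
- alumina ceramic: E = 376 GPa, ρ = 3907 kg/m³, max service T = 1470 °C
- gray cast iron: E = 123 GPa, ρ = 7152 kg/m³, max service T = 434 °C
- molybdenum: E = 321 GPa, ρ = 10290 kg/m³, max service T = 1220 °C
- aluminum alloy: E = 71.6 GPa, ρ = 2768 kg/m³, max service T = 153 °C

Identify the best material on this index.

Screen on constraints: max service T ≥ 294 °C. Survivors: tungsten, alumina ceramic, gray cast iron, molybdenum.
Per-candidate index values:
  alumina ceramic: M = 1.85×10⁻³
  gray cast iron: M = 0.695×10⁻³
  molybdenum: M = 0.665×10⁻³
  tungsten: M = 0.384×10⁻³
Alumina ceramic has the largest M.

alumina ceramic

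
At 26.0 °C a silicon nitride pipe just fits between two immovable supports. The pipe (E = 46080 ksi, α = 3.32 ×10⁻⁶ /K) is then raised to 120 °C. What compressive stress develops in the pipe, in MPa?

99.2 MPa

E = 46080 ksi = 317.7 GPa.
ΔT = 94.00 K. Constrained thermal stress σ = E·α·ΔT = 317.7×10³ MPa × 3.32×10⁻⁶ × 94.00 = 99.2 MPa (compressive).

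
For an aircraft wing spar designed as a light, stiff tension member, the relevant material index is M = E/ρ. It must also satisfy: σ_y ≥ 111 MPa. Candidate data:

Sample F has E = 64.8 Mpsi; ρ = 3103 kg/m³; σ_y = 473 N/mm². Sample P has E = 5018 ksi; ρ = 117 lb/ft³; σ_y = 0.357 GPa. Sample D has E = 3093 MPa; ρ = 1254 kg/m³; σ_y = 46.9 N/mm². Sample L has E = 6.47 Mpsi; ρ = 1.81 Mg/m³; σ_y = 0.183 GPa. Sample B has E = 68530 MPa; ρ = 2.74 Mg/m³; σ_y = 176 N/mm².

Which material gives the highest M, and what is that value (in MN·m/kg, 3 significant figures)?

sample F, M = 144 MN·m/kg

Screen on constraints: σ_y ≥ 111 MPa. Survivors: sample F, sample P, sample L, sample B.
Convert each candidate to consistent units, then evaluate M:
  sample F: E = 446.8 GPa, ρ = 3103 kg/m³
  sample P: E = 34.60 GPa, ρ = 1874 kg/m³
  sample L: E = 44.61 GPa, ρ = 1810 kg/m³
  sample B: E = 68.53 GPa, ρ = 2740 kg/m³
  sample F: M = 144 MN·m/kg
  sample B: M = 25.0 MN·m/kg
  sample L: M = 24.6 MN·m/kg
  sample P: M = 18.5 MN·m/kg
Sample F has the largest M.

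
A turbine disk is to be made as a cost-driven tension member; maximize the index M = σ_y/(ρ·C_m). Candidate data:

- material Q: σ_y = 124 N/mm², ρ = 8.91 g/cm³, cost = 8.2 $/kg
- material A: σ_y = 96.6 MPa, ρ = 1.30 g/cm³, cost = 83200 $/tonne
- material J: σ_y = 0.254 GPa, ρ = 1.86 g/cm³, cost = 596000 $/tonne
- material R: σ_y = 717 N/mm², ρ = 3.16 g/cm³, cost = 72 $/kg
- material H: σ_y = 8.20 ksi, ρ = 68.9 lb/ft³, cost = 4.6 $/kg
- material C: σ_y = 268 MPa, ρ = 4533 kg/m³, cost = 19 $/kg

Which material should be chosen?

Normalizing units and computing the index:
  material Q: σ_y = 124.0 MPa, ρ = 8910 kg/m³, cost = 8.200 $/kg
  material A: σ_y = 96.60 MPa, ρ = 1300 kg/m³, cost = 83.20 $/kg
  material J: σ_y = 254.0 MPa, ρ = 1860 kg/m³, cost = 596.0 $/kg
  material R: σ_y = 717.0 MPa, ρ = 3160 kg/m³, cost = 72.00 $/kg
  material H: σ_y = 56.54 MPa, ρ = 1104 kg/m³, cost = 4.600 $/kg
  material C: σ_y = 268.0 MPa, ρ = 4533 kg/m³, cost = 19.00 $/kg
  material H: M = 11.1 kN·m per $
  material R: M = 3.15 kN·m per $
  material C: M = 3.11 kN·m per $
  material Q: M = 1.70 kN·m per $
  material A: M = 0.893 kN·m per $
  material J: M = 0.229 kN·m per $
Highest index: material H.

material H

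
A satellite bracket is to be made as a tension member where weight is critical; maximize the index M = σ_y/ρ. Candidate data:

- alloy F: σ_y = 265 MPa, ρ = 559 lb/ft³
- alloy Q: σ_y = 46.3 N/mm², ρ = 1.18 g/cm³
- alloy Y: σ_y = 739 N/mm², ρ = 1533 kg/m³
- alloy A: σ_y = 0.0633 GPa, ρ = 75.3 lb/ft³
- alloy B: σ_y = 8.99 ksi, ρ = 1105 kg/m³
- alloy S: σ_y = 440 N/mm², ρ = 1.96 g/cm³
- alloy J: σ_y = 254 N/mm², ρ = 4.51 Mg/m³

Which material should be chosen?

alloy Y

Convert each candidate to consistent units, then evaluate M:
  alloy F: σ_y = 265.0 MPa, ρ = 8954 kg/m³
  alloy Q: σ_y = 46.30 MPa, ρ = 1180 kg/m³
  alloy Y: σ_y = 739.0 MPa, ρ = 1533 kg/m³
  alloy A: σ_y = 63.30 MPa, ρ = 1206 kg/m³
  alloy B: σ_y = 61.98 MPa, ρ = 1105 kg/m³
  alloy S: σ_y = 440.0 MPa, ρ = 1960 kg/m³
  alloy J: σ_y = 254.0 MPa, ρ = 4510 kg/m³
  alloy Y: M = 482 kN·m/kg
  alloy S: M = 224 kN·m/kg
  alloy J: M = 56.3 kN·m/kg
  alloy B: M = 56.1 kN·m/kg
  alloy A: M = 52.5 kN·m/kg
  alloy Q: M = 39.2 kN·m/kg
  alloy F: M = 29.6 kN·m/kg
Alloy Y has the largest M.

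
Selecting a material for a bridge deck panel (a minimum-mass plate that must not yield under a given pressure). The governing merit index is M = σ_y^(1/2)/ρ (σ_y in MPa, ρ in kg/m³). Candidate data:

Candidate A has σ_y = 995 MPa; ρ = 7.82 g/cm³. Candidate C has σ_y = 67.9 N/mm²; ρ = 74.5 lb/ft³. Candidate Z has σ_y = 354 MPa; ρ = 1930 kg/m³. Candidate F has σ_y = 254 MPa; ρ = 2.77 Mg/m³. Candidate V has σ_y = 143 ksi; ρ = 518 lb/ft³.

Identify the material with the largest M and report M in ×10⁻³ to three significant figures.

candidate Z, M = 9.75×10⁻³

Normalizing units and computing the index:
  candidate A: σ_y = 995.0 MPa, ρ = 7820 kg/m³
  candidate C: σ_y = 67.90 MPa, ρ = 1193 kg/m³
  candidate Z: σ_y = 354.0 MPa, ρ = 1930 kg/m³
  candidate F: σ_y = 254.0 MPa, ρ = 2770 kg/m³
  candidate V: σ_y = 986.0 MPa, ρ = 8298 kg/m³
  candidate Z: M = 9.75×10⁻³
  candidate C: M = 6.90×10⁻³
  candidate F: M = 5.75×10⁻³
  candidate A: M = 4.03×10⁻³
  candidate V: M = 3.78×10⁻³
Candidate Z ranks first.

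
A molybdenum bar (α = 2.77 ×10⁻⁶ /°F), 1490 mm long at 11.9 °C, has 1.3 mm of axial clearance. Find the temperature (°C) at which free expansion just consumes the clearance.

187 °C

α = 2.77×10⁻⁶/°F × 9/5 = 4.99×10⁻⁶/K.
α·L₀·ΔT = 1.3 mm ⇒ ΔT = 1.3 / (4.99×10⁻⁶ × 1490.0) = 175.0 K.
T = 11.9 + 175.0 = 186.9 °C.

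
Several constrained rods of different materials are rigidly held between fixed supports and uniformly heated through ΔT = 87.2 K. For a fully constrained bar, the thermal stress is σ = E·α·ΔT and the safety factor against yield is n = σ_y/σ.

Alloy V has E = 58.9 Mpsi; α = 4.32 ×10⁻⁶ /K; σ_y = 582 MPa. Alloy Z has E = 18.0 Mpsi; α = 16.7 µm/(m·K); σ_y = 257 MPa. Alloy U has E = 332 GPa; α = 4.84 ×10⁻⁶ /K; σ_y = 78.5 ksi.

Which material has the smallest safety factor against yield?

alloy Z

In consistent units (E in GPa, α in ×10⁻⁶/K, σ_y in MPa):
  alloy V: E = 406.1, α = 4.32, σ_y = 582.0 → σ = 153 MPa, n = 3.80
  alloy Z: E = 124.1, α = 16.7, σ_y = 257.0 → σ = 181 MPa, n = 1.42
  alloy U: E = 332.0, α = 4.84, σ_y = 541.2 → σ = 140 MPa, n = 3.86
The minimum is alloy Z at n = 1.42.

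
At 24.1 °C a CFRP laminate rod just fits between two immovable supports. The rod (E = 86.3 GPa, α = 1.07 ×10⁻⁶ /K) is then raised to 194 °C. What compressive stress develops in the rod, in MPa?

ΔT = 169.9 K. Constrained thermal stress σ = E·α·ΔT = 86.30×10³ MPa × 1.07×10⁻⁶ × 169.9 = 15.7 MPa (compressive).

15.7 MPa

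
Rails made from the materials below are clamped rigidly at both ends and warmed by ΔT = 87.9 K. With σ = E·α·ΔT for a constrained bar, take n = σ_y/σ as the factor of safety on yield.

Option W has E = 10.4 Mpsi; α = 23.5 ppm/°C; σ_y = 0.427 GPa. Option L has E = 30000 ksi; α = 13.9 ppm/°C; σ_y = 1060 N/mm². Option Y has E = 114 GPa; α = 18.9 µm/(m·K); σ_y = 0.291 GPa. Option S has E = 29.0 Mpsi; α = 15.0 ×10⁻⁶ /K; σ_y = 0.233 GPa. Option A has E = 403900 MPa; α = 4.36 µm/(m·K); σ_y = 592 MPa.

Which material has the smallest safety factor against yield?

Per material, after unit conversion:
  option W: E = 71.71, α = 23.5, σ_y = 427.0 → σ = 148 MPa, n = 2.88
  option L: E = 206.8, α = 13.9, σ_y = 1060 → σ = 253 MPa, n = 4.19
  option Y: E = 114.0, α = 18.9, σ_y = 291.0 → σ = 189 MPa, n = 1.54
  option S: E = 199.9, α = 15.0, σ_y = 233.0 → σ = 264 MPa, n = 0.884
  option A: E = 403.9, α = 4.36, σ_y = 592.0 → σ = 155 MPa, n = 3.82
Option S has the lowest safety factor, n = 0.884.

option S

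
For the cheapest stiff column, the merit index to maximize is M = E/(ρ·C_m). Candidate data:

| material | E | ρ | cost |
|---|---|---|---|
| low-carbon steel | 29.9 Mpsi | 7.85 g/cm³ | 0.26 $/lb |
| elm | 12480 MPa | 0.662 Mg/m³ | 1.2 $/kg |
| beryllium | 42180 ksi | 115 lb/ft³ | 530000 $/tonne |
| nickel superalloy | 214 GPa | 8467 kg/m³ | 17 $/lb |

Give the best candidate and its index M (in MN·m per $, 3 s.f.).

Normalizing units and computing the index:
  low-carbon steel: E = 206.2 GPa, ρ = 7850 kg/m³, cost = 0.5732 $/kg
  elm: E = 12.48 GPa, ρ = 662.0 kg/m³, cost = 1.200 $/kg
  beryllium: E = 290.8 GPa, ρ = 1842 kg/m³, cost = 530.0 $/kg
  nickel superalloy: E = 214.0 GPa, ρ = 8467 kg/m³, cost = 37.48 $/kg
  low-carbon steel: M = 45.8 MN·m per $
  elm: M = 15.7 MN·m per $
  nickel superalloy: M = 0.674 MN·m per $
  beryllium: M = 0.298 MN·m per $
Low-carbon steel has the largest M.

low-carbon steel, M = 45.8 MN·m per $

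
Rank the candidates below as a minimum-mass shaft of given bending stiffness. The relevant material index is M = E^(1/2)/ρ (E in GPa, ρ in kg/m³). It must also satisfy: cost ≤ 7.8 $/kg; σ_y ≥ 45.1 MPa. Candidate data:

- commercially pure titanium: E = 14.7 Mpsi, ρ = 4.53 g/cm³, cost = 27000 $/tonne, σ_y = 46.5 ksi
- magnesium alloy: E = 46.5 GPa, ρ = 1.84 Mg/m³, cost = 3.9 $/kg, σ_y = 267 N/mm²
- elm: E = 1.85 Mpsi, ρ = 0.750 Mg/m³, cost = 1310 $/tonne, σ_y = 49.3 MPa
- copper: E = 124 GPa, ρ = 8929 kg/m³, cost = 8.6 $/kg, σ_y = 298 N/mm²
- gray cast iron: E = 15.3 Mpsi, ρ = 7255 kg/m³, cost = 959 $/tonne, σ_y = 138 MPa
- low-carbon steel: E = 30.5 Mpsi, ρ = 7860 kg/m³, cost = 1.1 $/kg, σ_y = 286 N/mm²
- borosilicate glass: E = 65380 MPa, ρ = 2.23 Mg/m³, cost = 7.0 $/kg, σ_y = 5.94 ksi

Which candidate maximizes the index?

elm

Screen on constraints: cost ≤ 7.8 $/kg; σ_y ≥ 45.1 MPa. Survivors: magnesium alloy, elm, gray cast iron, low-carbon steel.
In SI units:
  magnesium alloy: E = 46.50 GPa, ρ = 1840 kg/m³
  elm: E = 12.76 GPa, ρ = 750.0 kg/m³
  gray cast iron: E = 105.5 GPa, ρ = 7255 kg/m³
  low-carbon steel: E = 210.3 GPa, ρ = 7860 kg/m³
  elm: M = 4.76×10⁻³
  magnesium alloy: M = 3.71×10⁻³
  low-carbon steel: M = 1.84×10⁻³
  gray cast iron: M = 1.42×10⁻³
Highest index: elm.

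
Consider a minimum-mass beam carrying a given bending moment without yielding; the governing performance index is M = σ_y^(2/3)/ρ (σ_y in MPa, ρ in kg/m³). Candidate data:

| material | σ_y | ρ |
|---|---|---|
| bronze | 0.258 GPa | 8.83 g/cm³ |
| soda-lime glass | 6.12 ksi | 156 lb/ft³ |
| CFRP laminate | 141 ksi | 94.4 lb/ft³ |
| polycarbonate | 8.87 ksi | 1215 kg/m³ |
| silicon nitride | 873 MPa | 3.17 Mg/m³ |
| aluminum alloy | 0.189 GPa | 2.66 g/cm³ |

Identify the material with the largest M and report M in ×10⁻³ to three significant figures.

CFRP laminate, M = 64.9×10⁻³

Putting every candidate on a common basis:
  bronze: σ_y = 258.0 MPa, ρ = 8830 kg/m³
  soda-lime glass: σ_y = 42.20 MPa, ρ = 2499 kg/m³
  CFRP laminate: σ_y = 972.2 MPa, ρ = 1512 kg/m³
  polycarbonate: σ_y = 61.16 MPa, ρ = 1215 kg/m³
  silicon nitride: σ_y = 873.0 MPa, ρ = 3170 kg/m³
  aluminum alloy: σ_y = 189.0 MPa, ρ = 2660 kg/m³
  CFRP laminate: M = 64.9×10⁻³
  silicon nitride: M = 28.8×10⁻³
  polycarbonate: M = 12.8×10⁻³
  aluminum alloy: M = 12.4×10⁻³
  soda-lime glass: M = 4.85×10⁻³
  bronze: M = 4.59×10⁻³
Highest index: CFRP laminate.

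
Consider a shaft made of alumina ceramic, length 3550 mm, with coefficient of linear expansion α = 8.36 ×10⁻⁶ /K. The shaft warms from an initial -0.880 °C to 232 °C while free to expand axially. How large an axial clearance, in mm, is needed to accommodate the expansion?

ΔT = 232 − (-0.880) = 232.9 K.
ΔL = α·L₀·ΔT = 8.36×10⁻⁶ × 3550 mm × 232.9 K = 6.91 mm.

6.91 mm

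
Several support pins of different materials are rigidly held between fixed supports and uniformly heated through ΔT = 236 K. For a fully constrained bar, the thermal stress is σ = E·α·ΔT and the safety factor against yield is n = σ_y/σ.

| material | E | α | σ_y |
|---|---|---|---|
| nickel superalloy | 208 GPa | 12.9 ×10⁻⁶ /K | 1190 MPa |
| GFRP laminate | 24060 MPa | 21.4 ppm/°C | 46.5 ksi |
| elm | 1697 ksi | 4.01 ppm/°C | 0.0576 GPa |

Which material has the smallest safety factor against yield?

With everything in SI (GPa, ×10⁻⁶/K, MPa):
  nickel superalloy: E = 208.0, α = 12.9, σ_y = 1190 → σ = 633 MPa, n = 1.88
  GFRP laminate: E = 24.06, α = 21.4, σ_y = 320.6 → σ = 122 MPa, n = 2.64
  elm: E = 11.70, α = 4.01, σ_y = 57.60 → σ = 11.1 MPa, n = 5.20
Nickel superalloy has the lowest safety factor, n = 1.88.

nickel superalloy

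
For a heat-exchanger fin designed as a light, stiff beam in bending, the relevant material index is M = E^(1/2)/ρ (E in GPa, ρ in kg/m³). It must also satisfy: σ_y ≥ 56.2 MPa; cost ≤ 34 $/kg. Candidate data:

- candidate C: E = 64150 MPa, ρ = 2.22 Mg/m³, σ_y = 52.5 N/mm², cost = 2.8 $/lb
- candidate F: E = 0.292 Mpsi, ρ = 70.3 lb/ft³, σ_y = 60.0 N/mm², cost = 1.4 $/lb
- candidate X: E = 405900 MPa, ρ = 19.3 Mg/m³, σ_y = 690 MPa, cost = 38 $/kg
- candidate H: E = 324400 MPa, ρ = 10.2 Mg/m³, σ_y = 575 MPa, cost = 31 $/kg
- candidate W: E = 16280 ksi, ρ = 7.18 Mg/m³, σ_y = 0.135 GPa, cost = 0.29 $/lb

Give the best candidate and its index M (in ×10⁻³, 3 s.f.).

candidate H, M = 1.77×10⁻³

Screen on constraints: σ_y ≥ 56.2 MPa; cost ≤ 34 $/kg. Survivors: candidate F, candidate H, candidate W.
In SI units:
  candidate F: E = 2.013 GPa, ρ = 1126 kg/m³
  candidate H: E = 324.4 GPa, ρ = 10200 kg/m³
  candidate W: E = 112.2 GPa, ρ = 7180 kg/m³
  candidate H: M = 1.77×10⁻³
  candidate W: M = 1.48×10⁻³
  candidate F: M = 1.26×10⁻³
The maximum is for candidate H.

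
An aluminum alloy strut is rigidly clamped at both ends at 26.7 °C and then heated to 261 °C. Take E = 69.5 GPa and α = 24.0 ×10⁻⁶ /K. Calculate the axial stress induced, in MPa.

ΔT = 234.3 K. Constrained thermal stress σ = E·α·ΔT = 69.50×10³ MPa × 24.0×10⁻⁶ × 234.3 = 391 MPa (compressive).

391 MPa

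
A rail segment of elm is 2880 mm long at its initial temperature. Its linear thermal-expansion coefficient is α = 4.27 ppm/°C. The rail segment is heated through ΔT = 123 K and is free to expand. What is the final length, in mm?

ΔL = α·L₀·ΔT = 4.27×10⁻⁶ × 2880 mm × 123.0 K = 1.51 mm.
L = L₀ + ΔL = 2880 + 1.51 = 2881.5 mm.

2881.5 mm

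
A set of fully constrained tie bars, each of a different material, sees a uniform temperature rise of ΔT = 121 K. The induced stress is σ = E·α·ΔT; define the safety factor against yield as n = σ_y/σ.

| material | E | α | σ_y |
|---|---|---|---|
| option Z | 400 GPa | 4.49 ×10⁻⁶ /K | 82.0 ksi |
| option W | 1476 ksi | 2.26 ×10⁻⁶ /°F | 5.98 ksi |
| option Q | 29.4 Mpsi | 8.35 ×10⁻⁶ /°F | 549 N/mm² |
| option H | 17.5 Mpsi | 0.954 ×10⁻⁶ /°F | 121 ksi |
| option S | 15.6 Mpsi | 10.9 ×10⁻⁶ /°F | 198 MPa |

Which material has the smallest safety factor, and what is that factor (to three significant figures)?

Per material, after unit conversion:
  option Z: E = 400.0, α = 4.49, σ_y = 565.4 → σ = 217 MPa, n = 2.60
  option W: E = 10.18, α = 4.07, σ_y = 41.23 → σ = 5.01 MPa, n = 8.23
  option Q: E = 202.7, α = 15.0, σ_y = 549.0 → σ = 369 MPa, n = 1.49
  option H: E = 120.7, α = 1.72, σ_y = 834.3 → σ = 25.1 MPa, n = 33.3
  option S: E = 107.6, α = 19.6, σ_y = 198.0 → σ = 255 MPa, n = 0.775
The minimum is option S at n = 0.775.

option S, n = 0.775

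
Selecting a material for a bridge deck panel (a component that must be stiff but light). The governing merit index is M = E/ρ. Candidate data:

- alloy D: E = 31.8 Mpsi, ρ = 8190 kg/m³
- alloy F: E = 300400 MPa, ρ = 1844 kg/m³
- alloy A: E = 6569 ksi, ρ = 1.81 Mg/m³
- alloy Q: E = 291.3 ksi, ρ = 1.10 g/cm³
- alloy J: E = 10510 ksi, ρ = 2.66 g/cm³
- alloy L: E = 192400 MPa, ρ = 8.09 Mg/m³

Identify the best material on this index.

After converting to SI:
  alloy D: E = 219.3 GPa, ρ = 8190 kg/m³
  alloy F: E = 300.4 GPa, ρ = 1844 kg/m³
  alloy A: E = 45.29 GPa, ρ = 1810 kg/m³
  alloy Q: E = 2.008 GPa, ρ = 1100 kg/m³
  alloy J: E = 72.46 GPa, ρ = 2660 kg/m³
  alloy L: E = 192.4 GPa, ρ = 8090 kg/m³
  alloy F: M = 163 MN·m/kg
  alloy J: M = 27.2 MN·m/kg
  alloy D: M = 26.8 MN·m/kg
  alloy A: M = 25.0 MN·m/kg
  alloy L: M = 23.8 MN·m/kg
  alloy Q: M = 1.83 MN·m/kg
Alloy F ranks first.

alloy F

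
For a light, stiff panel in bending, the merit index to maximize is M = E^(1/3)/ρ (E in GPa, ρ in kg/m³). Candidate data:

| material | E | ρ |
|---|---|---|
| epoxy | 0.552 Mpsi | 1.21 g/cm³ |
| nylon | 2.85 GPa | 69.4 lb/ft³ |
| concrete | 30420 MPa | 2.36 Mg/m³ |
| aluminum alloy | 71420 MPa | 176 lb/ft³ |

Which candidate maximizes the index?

Convert each candidate to consistent units, then evaluate M:
  epoxy: E = 3.806 GPa, ρ = 1210 kg/m³
  nylon: E = 2.850 GPa, ρ = 1112 kg/m³
  concrete: E = 30.42 GPa, ρ = 2360 kg/m³
  aluminum alloy: E = 71.42 GPa, ρ = 2819 kg/m³
  aluminum alloy: M = 1.47×10⁻³
  concrete: M = 1.32×10⁻³
  epoxy: M = 1.29×10⁻³
  nylon: M = 1.28×10⁻³
Aluminum alloy has the largest M.

aluminum alloy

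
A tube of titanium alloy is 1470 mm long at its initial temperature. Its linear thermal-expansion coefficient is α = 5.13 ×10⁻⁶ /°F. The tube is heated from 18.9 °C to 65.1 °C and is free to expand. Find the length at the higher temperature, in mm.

Convert α: 5.13×10⁻⁶/°F × (9/5) = 9.23×10⁻⁶/K.
ΔT = 65.1 − 18.9 = 46.20 K.
ΔL = α·L₀·ΔT = 9.23×10⁻⁶ × 1470 mm × 46.20 K = 0.627 mm.
L = L₀ + ΔL = 1470 + 0.627 = 1470.6 mm.

1470.6 mm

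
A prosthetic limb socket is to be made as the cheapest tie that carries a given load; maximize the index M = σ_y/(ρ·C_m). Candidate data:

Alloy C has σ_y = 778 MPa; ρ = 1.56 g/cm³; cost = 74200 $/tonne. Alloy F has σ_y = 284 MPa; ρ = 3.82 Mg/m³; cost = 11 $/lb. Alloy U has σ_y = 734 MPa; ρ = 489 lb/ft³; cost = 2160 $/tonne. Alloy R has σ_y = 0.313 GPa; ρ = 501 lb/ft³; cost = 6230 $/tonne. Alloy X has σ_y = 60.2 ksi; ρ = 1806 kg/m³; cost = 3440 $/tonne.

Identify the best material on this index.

alloy X

Normalizing units and computing the index:
  alloy C: σ_y = 778.0 MPa, ρ = 1560 kg/m³, cost = 74.20 $/kg
  alloy F: σ_y = 284.0 MPa, ρ = 3820 kg/m³, cost = 24.25 $/kg
  alloy U: σ_y = 734.0 MPa, ρ = 7833 kg/m³, cost = 2.160 $/kg
  alloy R: σ_y = 313.0 MPa, ρ = 8025 kg/m³, cost = 6.230 $/kg
  alloy X: σ_y = 415.1 MPa, ρ = 1806 kg/m³, cost = 3.440 $/kg
  alloy X: M = 66.8 kN·m per $
  alloy U: M = 43.4 kN·m per $
  alloy C: M = 6.72 kN·m per $
  alloy R: M = 6.26 kN·m per $
  alloy F: M = 3.07 kN·m per $
Highest index: alloy X.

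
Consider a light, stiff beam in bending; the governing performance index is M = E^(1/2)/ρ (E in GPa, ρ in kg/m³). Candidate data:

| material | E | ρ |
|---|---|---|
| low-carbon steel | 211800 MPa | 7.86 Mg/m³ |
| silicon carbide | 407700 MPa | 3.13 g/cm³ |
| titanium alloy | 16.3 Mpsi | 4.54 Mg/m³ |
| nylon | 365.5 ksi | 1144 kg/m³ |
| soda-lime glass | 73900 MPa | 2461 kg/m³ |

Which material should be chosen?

Normalizing units and computing the index:
  low-carbon steel: E = 211.8 GPa, ρ = 7860 kg/m³
  silicon carbide: E = 407.7 GPa, ρ = 3130 kg/m³
  titanium alloy: E = 112.4 GPa, ρ = 4540 kg/m³
  nylon: E = 2.520 GPa, ρ = 1144 kg/m³
  soda-lime glass: E = 73.90 GPa, ρ = 2461 kg/m³
  silicon carbide: M = 6.45×10⁻³
  soda-lime glass: M = 3.49×10⁻³
  titanium alloy: M = 2.34×10⁻³
  low-carbon steel: M = 1.85×10⁻³
  nylon: M = 1.39×10⁻³
The maximum is for silicon carbide.

silicon carbide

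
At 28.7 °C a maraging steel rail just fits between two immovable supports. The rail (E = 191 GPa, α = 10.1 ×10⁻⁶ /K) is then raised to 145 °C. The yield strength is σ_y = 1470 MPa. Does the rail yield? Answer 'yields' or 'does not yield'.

ΔT = 116.3 K. Constrained thermal stress σ = E·α·ΔT = 191.0×10³ MPa × 10.1×10⁻⁶ × 116.3 = 224 MPa (compressive).
Compare to σ_y = 1470 MPa: σ < σ_y, so it does not yield.

does not yield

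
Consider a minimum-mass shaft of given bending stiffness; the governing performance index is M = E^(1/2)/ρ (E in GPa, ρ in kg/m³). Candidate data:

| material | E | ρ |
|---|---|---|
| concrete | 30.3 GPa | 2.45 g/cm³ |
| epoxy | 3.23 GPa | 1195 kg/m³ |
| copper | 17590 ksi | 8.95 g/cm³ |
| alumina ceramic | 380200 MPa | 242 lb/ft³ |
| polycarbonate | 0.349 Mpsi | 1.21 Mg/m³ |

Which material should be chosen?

alumina ceramic

After converting to SI:
  concrete: E = 30.30 GPa, ρ = 2450 kg/m³
  epoxy: E = 3.230 GPa, ρ = 1195 kg/m³
  copper: E = 121.3 GPa, ρ = 8950 kg/m³
  alumina ceramic: E = 380.2 GPa, ρ = 3876 kg/m³
  polycarbonate: E = 2.406 GPa, ρ = 1210 kg/m³
  alumina ceramic: M = 5.03×10⁻³
  concrete: M = 2.25×10⁻³
  epoxy: M = 1.50×10⁻³
  polycarbonate: M = 1.28×10⁻³
  copper: M = 1.23×10⁻³
Highest index: alumina ceramic.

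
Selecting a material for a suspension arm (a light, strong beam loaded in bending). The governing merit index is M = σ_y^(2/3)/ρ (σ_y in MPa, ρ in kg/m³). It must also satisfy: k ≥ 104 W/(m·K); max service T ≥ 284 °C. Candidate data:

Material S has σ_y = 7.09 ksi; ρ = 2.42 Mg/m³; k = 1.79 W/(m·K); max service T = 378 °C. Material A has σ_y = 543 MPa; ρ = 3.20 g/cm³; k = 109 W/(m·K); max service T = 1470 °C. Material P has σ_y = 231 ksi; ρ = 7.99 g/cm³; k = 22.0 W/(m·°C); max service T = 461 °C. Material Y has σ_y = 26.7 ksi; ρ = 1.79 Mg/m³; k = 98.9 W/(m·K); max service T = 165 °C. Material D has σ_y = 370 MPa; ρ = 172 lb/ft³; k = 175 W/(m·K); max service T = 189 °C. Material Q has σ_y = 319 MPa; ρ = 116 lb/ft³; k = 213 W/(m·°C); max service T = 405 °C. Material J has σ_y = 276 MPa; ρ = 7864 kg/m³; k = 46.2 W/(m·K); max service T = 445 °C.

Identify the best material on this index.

Screen on constraints: k ≥ 104 W/(m·K); max service T ≥ 284 °C. Survivors: material A, material Q.
Normalizing units and computing the index:
  material A: σ_y = 543.0 MPa, ρ = 3200 kg/m³
  material Q: σ_y = 319.0 MPa, ρ = 1858 kg/m³
  material Q: M = 25.1×10⁻³
  material A: M = 20.8×10⁻³
Material Q ranks first.

material Q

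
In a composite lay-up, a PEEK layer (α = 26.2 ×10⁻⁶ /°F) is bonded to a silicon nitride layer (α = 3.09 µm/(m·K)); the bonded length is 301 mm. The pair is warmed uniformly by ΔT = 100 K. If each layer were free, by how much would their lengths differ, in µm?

PEEK: α = 26.2×10⁻⁶/°F × 9/5 = 47.2×10⁻⁶/K.
Δα = |47.2 − 3.09|×10⁻⁶/K = 44.1×10⁻⁶/K.
ΔL_mismatch = Δα·L·ΔT = 44.1×10⁻⁶ × 301.0 mm × 100.0 K = 1330 µm.

1330 µm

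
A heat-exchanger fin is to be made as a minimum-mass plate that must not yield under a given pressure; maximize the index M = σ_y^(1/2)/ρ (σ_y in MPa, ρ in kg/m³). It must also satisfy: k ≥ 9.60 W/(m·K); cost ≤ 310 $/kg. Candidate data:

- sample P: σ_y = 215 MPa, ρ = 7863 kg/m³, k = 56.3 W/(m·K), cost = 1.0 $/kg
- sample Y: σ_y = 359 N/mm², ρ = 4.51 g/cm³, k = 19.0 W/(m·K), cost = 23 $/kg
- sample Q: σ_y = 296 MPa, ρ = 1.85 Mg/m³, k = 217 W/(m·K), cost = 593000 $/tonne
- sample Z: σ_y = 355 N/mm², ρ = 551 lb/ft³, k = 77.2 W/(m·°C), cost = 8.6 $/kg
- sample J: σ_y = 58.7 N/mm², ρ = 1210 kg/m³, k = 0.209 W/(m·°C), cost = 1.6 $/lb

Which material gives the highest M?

sample Y

Screen on constraints: k ≥ 9.60 W/(m·K); cost ≤ 310 $/kg. Survivors: sample P, sample Y, sample Z.
Convert each candidate to consistent units, then evaluate M:
  sample P: σ_y = 215.0 MPa, ρ = 7863 kg/m³
  sample Y: σ_y = 359.0 MPa, ρ = 4510 kg/m³
  sample Z: σ_y = 355.0 MPa, ρ = 8826 kg/m³
  sample Y: M = 4.20×10⁻³
  sample Z: M = 2.13×10⁻³
  sample P: M = 1.86×10⁻³
The maximum is for sample Y.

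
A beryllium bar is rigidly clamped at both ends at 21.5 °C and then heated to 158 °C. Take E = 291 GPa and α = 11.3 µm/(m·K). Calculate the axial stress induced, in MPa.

ΔT = 136.5 K. Constrained thermal stress σ = E·α·ΔT = 291.0×10³ MPa × 11.3×10⁻⁶ × 136.5 = 449 MPa (compressive).

449 MPa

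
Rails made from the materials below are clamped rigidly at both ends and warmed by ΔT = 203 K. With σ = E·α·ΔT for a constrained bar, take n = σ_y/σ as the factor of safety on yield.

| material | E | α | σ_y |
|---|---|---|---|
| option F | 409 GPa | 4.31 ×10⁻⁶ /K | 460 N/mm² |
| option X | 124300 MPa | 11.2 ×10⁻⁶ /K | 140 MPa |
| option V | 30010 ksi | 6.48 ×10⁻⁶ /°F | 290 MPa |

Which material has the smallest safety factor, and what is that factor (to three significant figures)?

Converting E to GPa, α to ×10⁻⁶/K, σ_y to MPa, then σ and n for each:
  option F: E = 409.0, α = 4.31, σ_y = 460.0 → σ = 358 MPa, n = 1.29
  option X: E = 124.3, α = 11.2, σ_y = 140.0 → σ = 283 MPa, n = 0.495
  option V: E = 206.9, α = 11.7, σ_y = 290.0 → σ = 490 MPa, n = 0.592
Smallest n: option X with n = 0.495.

option X, n = 0.495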